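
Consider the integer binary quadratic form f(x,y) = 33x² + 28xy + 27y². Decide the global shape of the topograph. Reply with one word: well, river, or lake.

D = b²−4ac = 28² − 4·33·27 = -2780
D < 0 ⇒ definite ⇒ every region one sign ⇒ single well

well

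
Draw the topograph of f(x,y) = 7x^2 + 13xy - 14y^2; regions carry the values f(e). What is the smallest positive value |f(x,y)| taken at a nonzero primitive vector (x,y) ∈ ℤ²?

river: ρ → (-14,15,6)
river: ρ → (6,21,-5)
river: ρ → (-5,19,10)
river: ρ → (10,21,-3)
river: ρ → (-3,21,10)
river: ρ → (10,19,-5)
river: ρ → (-5,21,6)
river: ρ → (6,15,-14)
river: ρ → (-14,13,7)
river: ρ → (7,15,-12)
river: ρ → (-12,9,10)
river: ρ → (10,11,-11)
river: ρ → (-11,11,10)
river: ρ → (10,9,-12)
river: ρ → (-12,15,7)
river: ρ → (7,13,-14)
closes: descent 0, river 16
min |a| on river = 3

3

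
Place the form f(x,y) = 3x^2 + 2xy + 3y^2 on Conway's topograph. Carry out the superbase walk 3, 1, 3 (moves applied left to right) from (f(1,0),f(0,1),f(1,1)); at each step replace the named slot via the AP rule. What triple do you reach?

start (3,3,8) = (f(1,0),f(0,1),f(1,1))
replace slot 3: 2·(3+3) − 8 = 4 → (3,3,4)
replace slot 1: 2·(3+4) − 3 = 11 → (11,3,4)
replace slot 3: 2·(11+3) − 4 = 24 → (11,3,24)

11,3,24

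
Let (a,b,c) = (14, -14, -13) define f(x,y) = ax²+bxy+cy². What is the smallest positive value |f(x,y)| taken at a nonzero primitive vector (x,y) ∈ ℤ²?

descent: ρ → (-13,14,14)  [lands on river]
river: ρ → (14,14,-13)
river: ρ → (-13,12,15)
river: ρ → (15,18,-10)
river: ρ → (-10,22,11)
river: ρ → (11,22,-10)
river: ρ → (-10,18,15)
river: ρ → (15,12,-13)
closes: descent 1, river 8
min |a| on river = 10

10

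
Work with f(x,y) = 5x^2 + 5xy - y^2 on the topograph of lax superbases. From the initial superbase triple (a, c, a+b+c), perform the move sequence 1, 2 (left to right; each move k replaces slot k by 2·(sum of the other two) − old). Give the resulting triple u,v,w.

start (5,-1,9) = (f(1,0),f(0,1),f(1,1))
replace slot 1: 2·((-1)+9) − 5 = 11 → (11,-1,9)
replace slot 2: 2·(11+9) − (-1) = 41 → (11,41,9)

11,41,9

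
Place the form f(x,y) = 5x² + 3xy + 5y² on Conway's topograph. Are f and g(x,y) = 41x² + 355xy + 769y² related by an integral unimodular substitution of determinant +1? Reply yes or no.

D₁ = -91, D₂ = -91
f: reduced (well bottom): (5,3,5) with a≤c, −a<b≤a
g: translate: b→27 (≡355 mod 82), so (41,355,769)→(41,27,5)
g: flip: (41,27,5)→(5,-27,41)
g: translate: b→3 (≡-27 mod 10), so (5,-27,41)→(5,3,5)
g: reduced (well bottom): (5,3,5) with a≤c, −a<b≤a
reduced forms (5, 3, 5) vs (5, 3, 5) ⇒ equivalent

yes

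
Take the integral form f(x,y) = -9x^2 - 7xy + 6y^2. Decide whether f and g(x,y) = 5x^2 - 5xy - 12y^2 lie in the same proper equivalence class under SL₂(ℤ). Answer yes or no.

D₁ = 265, D₂ = 265
river cycle of f (length 22): (6, 7, -9), (-9, 11, 4), (4, 13, -6), (-6, 11, 6), (6, 13, -4), (-4, 11, 9), (9, 7, -6), (-6, 5, 10), (10, 15, -1), (-1, 15, 10), … (12 more)
river cycle of g (length 18): (5, 15, -2), (-2, 13, 12), (12, 11, -3), (-3, 13, 8), (8, 3, -8), (-8, 13, 3), (3, 11, -12), (-12, 13, 2), (2, 15, -5), (-5, 15, 2), … (8 more)
cycles differ ⇒ inequivalent

no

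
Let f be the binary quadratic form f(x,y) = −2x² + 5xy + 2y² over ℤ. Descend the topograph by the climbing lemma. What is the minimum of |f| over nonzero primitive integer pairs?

river: ρ → (2,3,-4)
river: ρ → (-4,5,1)
river: ρ → (1,5,-4)
river: ρ → (-4,3,2)
river: ρ → (2,5,-2)
river: ρ → (-2,3,4)
river: ρ → (4,5,-1)
river: ρ → (-1,5,4)
river: ρ → (4,3,-2)
river: ρ → (-2,5,2)
closes: descent 0, river 10
min |a| on river = 1

1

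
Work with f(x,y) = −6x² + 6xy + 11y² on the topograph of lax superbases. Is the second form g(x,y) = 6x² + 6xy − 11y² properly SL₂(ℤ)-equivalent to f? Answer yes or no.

D₁ = 300, D₂ = 300
river cycle of f (length 4): (11, 16, -1), (-1, 16, 11), (11, 6, -6), (-6, 6, 11)
river cycle of g (length 4): (-11, 16, 1), (1, 16, -11), (-11, 6, 6), (6, 6, -11)
cycles differ ⇒ inequivalent

no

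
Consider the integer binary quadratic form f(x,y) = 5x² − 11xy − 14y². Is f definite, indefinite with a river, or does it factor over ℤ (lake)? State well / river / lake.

D = b²−4ac = (-11)² − 4·5·(-14) = 401
D > 0 non-square ⇒ indefinite ⇒ periodic river

river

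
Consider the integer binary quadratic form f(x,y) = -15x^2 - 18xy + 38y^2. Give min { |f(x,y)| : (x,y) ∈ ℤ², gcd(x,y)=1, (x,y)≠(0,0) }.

descent: ρ → (38,18,-15)
descent: ρ → (-15,42,14)  [lands on river]
river: ρ → (14,42,-15)
river: ρ → (-15,48,5)
river: ρ → (5,42,-42)
river: ρ → (-42,42,5)
river: ρ → (5,48,-15)
closes: descent 2, river 6
min |a| on river = 5

5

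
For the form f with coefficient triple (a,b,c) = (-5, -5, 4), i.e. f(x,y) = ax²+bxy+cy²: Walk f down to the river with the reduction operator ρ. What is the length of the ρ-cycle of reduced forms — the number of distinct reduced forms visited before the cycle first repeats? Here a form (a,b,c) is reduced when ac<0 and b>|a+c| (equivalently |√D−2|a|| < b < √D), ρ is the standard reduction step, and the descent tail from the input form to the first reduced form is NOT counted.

D = 105, ⌊√D⌋ = 10
descent: ρ → (4,5,-5)  [lands on river]
river: ρ → (-5,5,4)
river: ρ → (4,3,-6)
river: ρ → (-6,9,1)
river: ρ → (1,9,-6)
river: ρ → (-6,3,4)
ρ-cycle length = 6 (tail of 1 descent step not counted)

6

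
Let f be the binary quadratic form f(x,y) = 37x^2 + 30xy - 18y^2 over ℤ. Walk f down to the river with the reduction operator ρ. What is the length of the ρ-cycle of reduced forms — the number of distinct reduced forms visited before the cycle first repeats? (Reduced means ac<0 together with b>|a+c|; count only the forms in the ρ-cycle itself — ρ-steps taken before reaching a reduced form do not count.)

D = 3564, ⌊√D⌋ = 59
river: ρ → (-18,42,25)
river: ρ → (25,58,-2)
river: ρ → (-2,58,25)
river: ρ → (25,42,-18)
river: ρ → (-18,30,37)
river: ρ → (37,44,-11)
river: ρ → (-11,44,37)
river: ρ → (37,30,-18)
ρ-cycle length = 8 (tail of 0 descent steps not counted)

8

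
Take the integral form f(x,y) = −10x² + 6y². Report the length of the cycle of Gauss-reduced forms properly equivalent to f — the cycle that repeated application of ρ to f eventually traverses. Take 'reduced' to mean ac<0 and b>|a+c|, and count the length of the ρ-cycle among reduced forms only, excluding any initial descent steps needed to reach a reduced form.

D = 240, ⌊√D⌋ = 15
descent: ρ → (6,12,-4)  [lands on river]
river: ρ → (-4,12,6)
ρ-cycle length = 2 (tail of 1 descent step not counted)

2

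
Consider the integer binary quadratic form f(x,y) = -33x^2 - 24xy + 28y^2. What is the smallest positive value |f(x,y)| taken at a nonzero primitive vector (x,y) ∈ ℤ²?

descent: ρ → (28,24,-33)  [lands on river]
river: ρ → (-33,42,19)
river: ρ → (19,34,-41)
river: ρ → (-41,48,12)
river: ρ → (12,48,-41)
river: ρ → (-41,34,19)
river: ρ → (19,42,-33)
river: ρ → (-33,24,28)
river: ρ → (28,32,-29)
river: ρ → (-29,26,31)
river: ρ → (31,36,-24)
river: ρ → (-24,60,7)
river: ρ → (7,52,-56)
river: ρ → (-56,60,3)
river: ρ → (3,60,-56)
river: ρ → (-56,52,7)
river: ρ → (7,60,-24)
river: ρ → (-24,36,31)
river: ρ → (31,26,-29)
river: ρ → (-29,32,28)
closes: descent 1, river 20
min |a| on river = 3

3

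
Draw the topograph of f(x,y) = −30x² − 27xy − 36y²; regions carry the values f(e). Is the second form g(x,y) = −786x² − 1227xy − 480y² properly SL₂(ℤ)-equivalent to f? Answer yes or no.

D₁ = -3591, D₂ = -3591
f is negative-definite; reduce −f:
−f: reduced (well bottom): (30,27,36) with a≤c, −a<b≤a
flip sign back: reduced form of f is (-30,-27,-36)
g is negative-definite; reduce −g:
−g: translate: b→-345 (≡1227 mod 1572), so (786,1227,480)→(786,-345,39)
−g: flip: (786,-345,39)→(39,345,786)
−g: translate: b→33 (≡345 mod 78), so (39,345,786)→(39,33,30)
−g: flip: (39,33,30)→(30,-33,39)
−g: translate: b→27 (≡-33 mod 60), so (30,-33,39)→(30,27,36)
−g: reduced (well bottom): (30,27,36) with a≤c, −a<b≤a
flip sign back: reduced form of g is (-30,-27,-36)
reduced forms (-30, -27, -36) vs (-30, -27, -36) ⇒ equivalent

yes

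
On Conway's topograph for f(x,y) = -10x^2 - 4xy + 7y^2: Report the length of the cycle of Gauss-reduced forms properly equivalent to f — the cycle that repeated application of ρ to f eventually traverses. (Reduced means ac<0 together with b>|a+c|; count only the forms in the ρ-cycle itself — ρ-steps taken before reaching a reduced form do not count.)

D = 296, ⌊√D⌋ = 17
descent: ρ → (7,4,-10)  [lands on river]
river: ρ → (-10,16,1)
river: ρ → (1,16,-10)
river: ρ → (-10,4,7)
river: ρ → (7,10,-7)
river: ρ → (-7,4,10)
river: ρ → (10,16,-1)
river: ρ → (-1,16,10)
river: ρ → (10,4,-7)
river: ρ → (-7,10,7)
ρ-cycle length = 10 (tail of 1 descent step not counted)

10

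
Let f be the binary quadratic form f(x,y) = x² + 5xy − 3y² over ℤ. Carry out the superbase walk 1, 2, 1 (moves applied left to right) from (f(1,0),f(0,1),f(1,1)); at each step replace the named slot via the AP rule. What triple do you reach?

start (1,-3,3) = (f(1,0),f(0,1),f(1,1))
replace slot 1: 2·((-3)+3) − 1 = -1 → (-1,-3,3)
replace slot 2: 2·((-1)+3) − (-3) = 7 → (-1,7,3)
replace slot 1: 2·(7+3) − (-1) = 21 → (21,7,3)

21,7,3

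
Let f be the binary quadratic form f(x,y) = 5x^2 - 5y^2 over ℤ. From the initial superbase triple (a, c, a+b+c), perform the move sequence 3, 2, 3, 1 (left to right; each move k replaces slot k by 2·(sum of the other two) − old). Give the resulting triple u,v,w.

start (5,-5,0) = (f(1,0),f(0,1),f(1,1))
replace slot 3: 2·(5+(-5)) − 0 = 0 → (5,-5,0)
replace slot 2: 2·(5+0) − (-5) = 15 → (5,15,0)
replace slot 3: 2·(5+15) − 0 = 40 → (5,15,40)
replace slot 1: 2·(15+40) − 5 = 105 → (105,15,40)

105,15,40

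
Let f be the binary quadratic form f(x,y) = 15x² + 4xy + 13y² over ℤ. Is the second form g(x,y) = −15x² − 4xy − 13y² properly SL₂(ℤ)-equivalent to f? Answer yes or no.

D₁ = -764, D₂ = -764
f: flip: (15,4,13)→(13,-4,15)
f: reduced (well bottom): (13,-4,15) with a≤c, −a<b≤a
g is negative-definite; reduce −g:
−g: flip: (15,4,13)→(13,-4,15)
−g: reduced (well bottom): (13,-4,15) with a≤c, −a<b≤a
flip sign back: reduced form of g is (-13,4,-15)
reduced forms (13, -4, 15) vs (-13, 4, -15) ⇒ inequivalent

no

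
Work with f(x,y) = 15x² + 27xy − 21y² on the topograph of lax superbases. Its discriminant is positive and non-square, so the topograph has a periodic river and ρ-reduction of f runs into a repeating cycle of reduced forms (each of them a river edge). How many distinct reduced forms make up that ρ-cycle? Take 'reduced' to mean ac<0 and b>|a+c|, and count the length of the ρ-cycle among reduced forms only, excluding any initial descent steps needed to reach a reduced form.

D = 1989, ⌊√D⌋ = 44
river: ρ → (-21,15,21)
river: ρ → (21,27,-15)
river: ρ → (-15,33,15)
river: ρ → (15,27,-21)
ρ-cycle length = 4 (tail of 0 descent steps not counted)

4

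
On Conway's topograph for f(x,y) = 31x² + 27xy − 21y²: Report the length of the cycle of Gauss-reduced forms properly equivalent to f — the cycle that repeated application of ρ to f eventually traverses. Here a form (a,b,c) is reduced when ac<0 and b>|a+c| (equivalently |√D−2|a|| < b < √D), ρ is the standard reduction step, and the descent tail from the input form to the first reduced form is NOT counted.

D = 3333, ⌊√D⌋ = 57
river: ρ → (-21,57,1)
river: ρ → (1,57,-21)
river: ρ → (-21,27,31)
river: ρ → (31,35,-17)
river: ρ → (-17,33,33)
river: ρ → (33,33,-17)
river: ρ → (-17,35,31)
river: ρ → (31,27,-21)
ρ-cycle length = 8 (tail of 0 descent steps not counted)

8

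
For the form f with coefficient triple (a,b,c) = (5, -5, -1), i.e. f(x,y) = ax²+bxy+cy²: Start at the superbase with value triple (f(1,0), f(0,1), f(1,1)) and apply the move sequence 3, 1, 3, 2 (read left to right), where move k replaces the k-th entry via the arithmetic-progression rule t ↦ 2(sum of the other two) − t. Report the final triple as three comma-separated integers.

start (5,-1,-1) = (f(1,0),f(0,1),f(1,1))
replace slot 3: 2·(5+(-1)) − (-1) = 9 → (5,-1,9)
replace slot 1: 2·((-1)+9) − 5 = 11 → (11,-1,9)
replace slot 3: 2·(11+(-1)) − 9 = 11 → (11,-1,11)
replace slot 2: 2·(11+11) − (-1) = 45 → (11,45,11)

11,45,11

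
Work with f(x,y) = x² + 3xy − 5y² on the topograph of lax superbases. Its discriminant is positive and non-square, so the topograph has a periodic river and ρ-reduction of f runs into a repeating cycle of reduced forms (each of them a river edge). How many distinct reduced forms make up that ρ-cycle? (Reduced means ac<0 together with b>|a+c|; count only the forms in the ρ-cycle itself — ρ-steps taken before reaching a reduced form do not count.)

D = 29, ⌊√D⌋ = 5
descent: ρ → (-5,-3,1)
descent: ρ → (1,5,-1)  [lands on river]
river: ρ → (-1,5,1)
ρ-cycle length = 2 (tail of 2 descent steps not counted)

2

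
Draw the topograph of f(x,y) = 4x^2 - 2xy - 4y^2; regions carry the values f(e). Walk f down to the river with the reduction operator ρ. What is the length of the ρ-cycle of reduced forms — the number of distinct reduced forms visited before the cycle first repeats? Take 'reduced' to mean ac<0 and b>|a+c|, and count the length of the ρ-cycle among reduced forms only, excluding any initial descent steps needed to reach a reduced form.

D = 68, ⌊√D⌋ = 8
descent: ρ → (-4,2,4)  [lands on river]
river: ρ → (4,6,-2)
river: ρ → (-2,6,4)
river: ρ → (4,2,-4)
river: ρ → (-4,6,2)
river: ρ → (2,6,-4)
ρ-cycle length = 6 (tail of 1 descent step not counted)

6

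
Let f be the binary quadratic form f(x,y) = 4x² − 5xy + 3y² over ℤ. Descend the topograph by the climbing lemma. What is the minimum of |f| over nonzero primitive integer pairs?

translate: b→3 (≡-5 mod 8), so (4,-5,3)→(4,3,2)
flip: (4,3,2)→(2,-3,4)
translate: b→1 (≡-3 mod 4), so (2,-3,4)→(2,1,3)
reduced (well bottom): (2,1,3) with a≤c, −a<b≤a
well minimum = a = 2

2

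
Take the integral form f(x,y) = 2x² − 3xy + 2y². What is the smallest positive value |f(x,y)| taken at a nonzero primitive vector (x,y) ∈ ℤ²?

translate: b→1 (≡-3 mod 4), so (2,-3,2)→(2,1,1)
flip: (2,1,1)→(1,-1,2)
translate: b→1 (≡-1 mod 2), so (1,-1,2)→(1,1,2)
reduced (well bottom): (1,1,2) with a≤c, −a<b≤a
well minimum = a = 1

1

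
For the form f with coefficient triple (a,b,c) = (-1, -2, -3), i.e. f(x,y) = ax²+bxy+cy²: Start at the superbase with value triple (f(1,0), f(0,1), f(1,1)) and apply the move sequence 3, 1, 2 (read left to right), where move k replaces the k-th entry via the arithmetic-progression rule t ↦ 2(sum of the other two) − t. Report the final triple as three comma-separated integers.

start (-1,-3,-6) = (f(1,0),f(0,1),f(1,1))
replace slot 3: 2·((-1)+(-3)) − (-6) = -2 → (-1,-3,-2)
replace slot 1: 2·((-3)+(-2)) − (-1) = -9 → (-9,-3,-2)
replace slot 2: 2·((-9)+(-2)) − (-3) = -19 → (-9,-19,-2)

-9,-19,-2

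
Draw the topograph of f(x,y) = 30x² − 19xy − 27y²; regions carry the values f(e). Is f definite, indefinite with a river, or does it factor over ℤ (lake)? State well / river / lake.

D = b²−4ac = (-19)² − 4·30·(-27) = 3601
D > 0 non-square ⇒ indefinite ⇒ periodic river

river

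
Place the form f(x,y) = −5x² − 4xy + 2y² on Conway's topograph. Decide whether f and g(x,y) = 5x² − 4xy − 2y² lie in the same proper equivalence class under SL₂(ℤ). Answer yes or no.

D₁ = 56, D₂ = 56
river cycle of f (length 4): (2, 4, -5), (-5, 6, 1), (1, 6, -5), (-5, 4, 2)
river cycle of g (length 4): (-2, 4, 5), (5, 6, -1), (-1, 6, 5), (5, 4, -2)
cycles differ ⇒ inequivalent

no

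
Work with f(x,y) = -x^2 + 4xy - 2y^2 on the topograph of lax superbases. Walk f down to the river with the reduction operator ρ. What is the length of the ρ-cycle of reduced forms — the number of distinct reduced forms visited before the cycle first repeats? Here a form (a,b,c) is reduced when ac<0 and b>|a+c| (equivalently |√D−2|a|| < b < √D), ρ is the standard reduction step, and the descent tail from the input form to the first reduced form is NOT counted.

D = 8, ⌊√D⌋ = 2
descent: ρ → (-2,0,1)
descent: ρ → (1,2,-1)  [lands on river]
river: ρ → (-1,2,1)
ρ-cycle length = 2 (tail of 2 descent steps not counted)

2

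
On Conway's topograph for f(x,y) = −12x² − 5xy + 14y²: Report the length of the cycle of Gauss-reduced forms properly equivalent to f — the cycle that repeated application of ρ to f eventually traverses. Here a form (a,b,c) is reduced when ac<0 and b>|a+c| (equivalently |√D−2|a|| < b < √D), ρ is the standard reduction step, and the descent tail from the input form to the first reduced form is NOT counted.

D = 697, ⌊√D⌋ = 26
descent: ρ → (14,5,-12)  [lands on river]
river: ρ → (-12,19,7)
river: ρ → (7,23,-6)
river: ρ → (-6,25,3)
river: ρ → (3,23,-14)
river: ρ → (-14,5,12)
river: ρ → (12,19,-7)
river: ρ → (-7,23,6)
river: ρ → (6,25,-3)
river: ρ → (-3,23,14)
ρ-cycle length = 10 (tail of 1 descent step not counted)

10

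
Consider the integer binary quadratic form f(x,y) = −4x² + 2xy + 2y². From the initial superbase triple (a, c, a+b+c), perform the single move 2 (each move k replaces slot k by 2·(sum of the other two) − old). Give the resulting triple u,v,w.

start (-4,2,0) = (f(1,0),f(0,1),f(1,1))
replace slot 2: 2·((-4)+0) − 2 = -10 → (-4,-10,0)

-4,-10,0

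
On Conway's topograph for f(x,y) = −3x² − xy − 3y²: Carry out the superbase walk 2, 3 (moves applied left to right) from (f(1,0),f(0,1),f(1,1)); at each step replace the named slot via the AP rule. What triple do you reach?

start (-3,-3,-7) = (f(1,0),f(0,1),f(1,1))
replace slot 2: 2·((-3)+(-7)) − (-3) = -17 → (-3,-17,-7)
replace slot 3: 2·((-3)+(-17)) − (-7) = -33 → (-3,-17,-33)

-3,-17,-33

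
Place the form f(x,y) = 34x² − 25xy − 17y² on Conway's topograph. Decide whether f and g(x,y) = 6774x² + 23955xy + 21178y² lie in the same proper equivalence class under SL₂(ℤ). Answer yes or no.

D₁ = 2937, D₂ = 2937
river cycle of f (length 22): (-17, 25, 34), (34, 43, -8), (-8, 53, 4), (4, 51, -21), (-21, 33, 22), (22, 11, -32), (-32, 53, 1), (1, 53, -32), (-32, 11, 22), (22, 33, -21), … (12 more)
river cycle of g (length 22): (34, 43, -8), (-8, 53, 4), (4, 51, -21), (-21, 33, 22), (22, 11, -32), (-32, 53, 1), (1, 53, -32), (-32, 11, 22), (22, 33, -21), (-21, 51, 4), … (12 more)
cycles coincide ⇒ equivalent

yes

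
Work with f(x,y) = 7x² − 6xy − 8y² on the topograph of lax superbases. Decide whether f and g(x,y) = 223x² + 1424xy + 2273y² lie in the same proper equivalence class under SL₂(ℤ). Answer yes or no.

D₁ = 260, D₂ = 260
river cycle of f (length 10): (-8, 6, 7), (7, 8, -7), (-7, 6, 8), (8, 10, -5), (-5, 10, 8), (8, 6, -7), (-7, 8, 7), (7, 6, -8), (-8, 10, 5), (5, 10, -8)
river cycle of g (length 10): (8, 10, -5), (-5, 10, 8), (8, 6, -7), (-7, 8, 7), (7, 6, -8), (-8, 10, 5), (5, 10, -8), (-8, 6, 7), (7, 8, -7), (-7, 6, 8)
cycles coincide ⇒ equivalent

yes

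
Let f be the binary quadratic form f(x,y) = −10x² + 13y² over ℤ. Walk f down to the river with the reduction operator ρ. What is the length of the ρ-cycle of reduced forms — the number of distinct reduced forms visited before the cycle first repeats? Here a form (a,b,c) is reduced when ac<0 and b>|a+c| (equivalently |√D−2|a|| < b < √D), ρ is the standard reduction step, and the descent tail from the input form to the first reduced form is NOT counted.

D = 520, ⌊√D⌋ = 22
descent: ρ → (13,0,-10)
descent: ρ → (-10,20,3)  [lands on river]
river: ρ → (3,22,-3)
river: ρ → (-3,20,10)
river: ρ → (10,20,-3)
river: ρ → (-3,22,3)
river: ρ → (3,20,-10)
ρ-cycle length = 6 (tail of 2 descent steps not counted)

6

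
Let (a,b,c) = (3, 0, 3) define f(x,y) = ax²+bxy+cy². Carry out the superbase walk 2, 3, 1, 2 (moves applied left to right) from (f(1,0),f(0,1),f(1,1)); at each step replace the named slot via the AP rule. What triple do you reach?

start (3,3,6) = (f(1,0),f(0,1),f(1,1))
replace slot 2: 2·(3+6) − 3 = 15 → (3,15,6)
replace slot 3: 2·(3+15) − 6 = 30 → (3,15,30)
replace slot 1: 2·(15+30) − 3 = 87 → (87,15,30)
replace slot 2: 2·(87+30) − 15 = 219 → (87,219,30)

87,219,30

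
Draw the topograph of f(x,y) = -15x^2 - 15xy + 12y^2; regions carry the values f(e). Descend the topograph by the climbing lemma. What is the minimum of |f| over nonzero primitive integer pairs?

descent: ρ → (12,15,-15)  [lands on river]
river: ρ → (-15,15,12)
river: ρ → (12,9,-18)
river: ρ → (-18,27,3)
river: ρ → (3,27,-18)
river: ρ → (-18,9,12)
closes: descent 1, river 6
min |a| on river = 3

3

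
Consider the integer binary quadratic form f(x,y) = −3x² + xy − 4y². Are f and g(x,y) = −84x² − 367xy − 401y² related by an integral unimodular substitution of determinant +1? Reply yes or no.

D₁ = -47, D₂ = -47
f is negative-definite; reduce −f:
−f: reduced (well bottom): (3,-1,4) with a≤c, −a<b≤a
flip sign back: reduced form of f is (-3,1,-4)
g is negative-definite; reduce −g:
−g: translate: b→31 (≡367 mod 168), so (84,367,401)→(84,31,3)
−g: flip: (84,31,3)→(3,-31,84)
−g: translate: b→-1 (≡-31 mod 6), so (3,-31,84)→(3,-1,4)
−g: reduced (well bottom): (3,-1,4) with a≤c, −a<b≤a
flip sign back: reduced form of g is (-3,1,-4)
reduced forms (-3, 1, -4) vs (-3, 1, -4) ⇒ equivalent

yes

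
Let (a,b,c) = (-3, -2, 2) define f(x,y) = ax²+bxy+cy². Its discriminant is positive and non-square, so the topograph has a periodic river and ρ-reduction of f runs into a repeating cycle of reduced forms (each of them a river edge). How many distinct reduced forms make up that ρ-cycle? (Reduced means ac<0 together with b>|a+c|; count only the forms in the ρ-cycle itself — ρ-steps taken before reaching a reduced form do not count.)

D = 28, ⌊√D⌋ = 5
descent: ρ → (2,2,-3)  [lands on river]
river: ρ → (-3,4,1)
river: ρ → (1,4,-3)
river: ρ → (-3,2,2)
ρ-cycle length = 4 (tail of 1 descent step not counted)

4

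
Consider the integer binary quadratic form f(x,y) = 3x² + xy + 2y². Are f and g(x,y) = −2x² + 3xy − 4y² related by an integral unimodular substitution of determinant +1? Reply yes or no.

D₁ = -23, D₂ = -23
f: flip: (3,1,2)→(2,-1,3)
f: reduced (well bottom): (2,-1,3) with a≤c, −a<b≤a
g is negative-definite; reduce −g:
−g: translate: b→1 (≡-3 mod 4), so (2,-3,4)→(2,1,3)
−g: reduced (well bottom): (2,1,3) with a≤c, −a<b≤a
flip sign back: reduced form of g is (-2,-1,-3)
reduced forms (2, -1, 3) vs (-2, -1, -3) ⇒ inequivalent

no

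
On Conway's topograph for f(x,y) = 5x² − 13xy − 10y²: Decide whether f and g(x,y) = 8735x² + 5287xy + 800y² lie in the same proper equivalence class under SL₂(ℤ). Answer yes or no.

D₁ = 369, D₂ = 369
river cycle of f (length 16): (-10, 13, 5), (5, 17, -4), (-4, 15, 9), (9, 3, -10), (-10, 17, 2), (2, 19, -1), (-1, 19, 2), (2, 17, -10), (-10, 3, 9), (9, 15, -4), … (6 more)
river cycle of g (length 16): (5, 17, -4), (-4, 15, 9), (9, 3, -10), (-10, 17, 2), (2, 19, -1), (-1, 19, 2), (2, 17, -10), (-10, 3, 9), (9, 15, -4), (-4, 17, 5), … (6 more)
cycles coincide ⇒ equivalent

yes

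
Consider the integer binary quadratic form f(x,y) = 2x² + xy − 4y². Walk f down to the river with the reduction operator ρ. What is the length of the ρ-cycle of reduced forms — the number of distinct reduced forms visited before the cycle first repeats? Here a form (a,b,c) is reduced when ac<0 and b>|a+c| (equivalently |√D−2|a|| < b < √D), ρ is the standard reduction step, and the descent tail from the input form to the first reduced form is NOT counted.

D = 33, ⌊√D⌋ = 5
descent: ρ → (-4,-1,2)
descent: ρ → (2,5,-1)  [lands on river]
river: ρ → (-1,5,2)
river: ρ → (2,3,-3)
river: ρ → (-3,3,2)
ρ-cycle length = 4 (tail of 2 descent steps not counted)

4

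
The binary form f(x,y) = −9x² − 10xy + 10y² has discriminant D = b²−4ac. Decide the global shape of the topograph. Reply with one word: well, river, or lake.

D = b²−4ac = (-10)² − 4·(-9)·10 = 460
D > 0 non-square ⇒ indefinite ⇒ periodic river

river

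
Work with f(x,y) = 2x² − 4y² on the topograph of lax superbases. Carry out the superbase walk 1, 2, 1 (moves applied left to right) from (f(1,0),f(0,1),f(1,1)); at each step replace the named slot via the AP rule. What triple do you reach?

start (2,-4,-2) = (f(1,0),f(0,1),f(1,1))
replace slot 1: 2·((-4)+(-2)) − 2 = -14 → (-14,-4,-2)
replace slot 2: 2·((-14)+(-2)) − (-4) = -28 → (-14,-28,-2)
replace slot 1: 2·((-28)+(-2)) − (-14) = -46 → (-46,-28,-2)

-46,-28,-2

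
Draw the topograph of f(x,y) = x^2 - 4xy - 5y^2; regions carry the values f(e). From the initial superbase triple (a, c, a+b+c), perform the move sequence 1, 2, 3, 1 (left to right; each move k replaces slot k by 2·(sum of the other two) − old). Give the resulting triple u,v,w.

start (1,-5,-8) = (f(1,0),f(0,1),f(1,1))
replace slot 1: 2·((-5)+(-8)) − 1 = -27 → (-27,-5,-8)
replace slot 2: 2·((-27)+(-8)) − (-5) = -65 → (-27,-65,-8)
replace slot 3: 2·((-27)+(-65)) − (-8) = -176 → (-27,-65,-176)
replace slot 1: 2·((-65)+(-176)) − (-27) = -455 → (-455,-65,-176)

-455,-65,-176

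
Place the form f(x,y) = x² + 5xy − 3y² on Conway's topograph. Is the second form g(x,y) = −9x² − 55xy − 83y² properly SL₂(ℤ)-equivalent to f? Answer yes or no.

D₁ = 37, D₂ = 37
river cycle of f (length 6): (-3, 1, 3), (3, 5, -1), (-1, 5, 3), (3, 1, -3), (-3, 5, 1), (1, 5, -3)
river cycle of g (length 6): (1, 5, -3), (-3, 1, 3), (3, 5, -1), (-1, 5, 3), (3, 1, -3), (-3, 5, 1)
cycles coincide ⇒ equivalent

yes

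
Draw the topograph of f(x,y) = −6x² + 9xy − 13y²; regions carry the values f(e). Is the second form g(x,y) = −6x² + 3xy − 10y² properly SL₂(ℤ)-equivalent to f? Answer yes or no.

D₁ = -231, D₂ = -231
f is negative-definite; reduce −f:
−f: translate: b→3 (≡-9 mod 12), so (6,-9,13)→(6,3,10)
−f: reduced (well bottom): (6,3,10) with a≤c, −a<b≤a
flip sign back: reduced form of f is (-6,-3,-10)
g is negative-definite; reduce −g:
−g: reduced (well bottom): (6,-3,10) with a≤c, −a<b≤a
flip sign back: reduced form of g is (-6,3,-10)
reduced forms (-6, -3, -10) vs (-6, 3, -10) ⇒ inequivalent

no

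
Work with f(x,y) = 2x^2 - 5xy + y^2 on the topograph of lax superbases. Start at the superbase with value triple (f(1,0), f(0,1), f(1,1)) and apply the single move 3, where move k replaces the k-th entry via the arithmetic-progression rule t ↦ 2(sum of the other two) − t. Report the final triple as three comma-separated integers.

start (2,1,-2) = (f(1,0),f(0,1),f(1,1))
replace slot 3: 2·(2+1) − (-2) = 8 → (2,1,8)

2,1,8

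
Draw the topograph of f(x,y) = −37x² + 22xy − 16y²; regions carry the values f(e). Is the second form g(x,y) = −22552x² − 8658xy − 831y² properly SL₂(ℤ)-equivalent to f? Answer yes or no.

D₁ = -1884, D₂ = -1884
f is negative-definite; reduce −f:
−f: flip: (37,-22,16)→(16,22,37)
−f: translate: b→-10 (≡22 mod 32), so (16,22,37)→(16,-10,31)
−f: reduced (well bottom): (16,-10,31) with a≤c, −a<b≤a
flip sign back: reduced form of f is (-16,10,-31)
g is negative-definite; reduce −g:
−g: flip: (22552,8658,831)→(831,-8658,22552)
−g: translate: b→-348 (≡-8658 mod 1662), so (831,-8658,22552)→(831,-348,37)
−g: flip: (831,-348,37)→(37,348,831)
−g: translate: b→-22 (≡348 mod 74), so (37,348,831)→(37,-22,16)
−g: flip: (37,-22,16)→(16,22,37)
−g: translate: b→-10 (≡22 mod 32), so (16,22,37)→(16,-10,31)
−g: reduced (well bottom): (16,-10,31) with a≤c, −a<b≤a
flip sign back: reduced form of g is (-16,10,-31)
reduced forms (-16, 10, -31) vs (-16, 10, -31) ⇒ equivalent

yes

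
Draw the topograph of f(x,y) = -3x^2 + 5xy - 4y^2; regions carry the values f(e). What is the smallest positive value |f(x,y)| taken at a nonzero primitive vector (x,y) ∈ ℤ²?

translate: b→1 (≡-5 mod 6), so (3,-5,4)→(3,1,2)
flip: (3,1,2)→(2,-1,3)
reduced (well bottom): (2,-1,3) with a≤c, −a<b≤a
well minimum |f| = |-2| = 2 (negative-definite)

2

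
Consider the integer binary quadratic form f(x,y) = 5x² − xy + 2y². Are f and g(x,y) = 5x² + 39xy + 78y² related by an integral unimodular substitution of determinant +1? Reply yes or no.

D₁ = -39, D₂ = -39
f: flip: (5,-1,2)→(2,1,5)
f: reduced (well bottom): (2,1,5) with a≤c, −a<b≤a
g: translate: b→-1 (≡39 mod 10), so (5,39,78)→(5,-1,2)
g: flip: (5,-1,2)→(2,1,5)
g: reduced (well bottom): (2,1,5) with a≤c, −a<b≤a
reduced forms (2, 1, 5) vs (2, 1, 5) ⇒ equivalent

yes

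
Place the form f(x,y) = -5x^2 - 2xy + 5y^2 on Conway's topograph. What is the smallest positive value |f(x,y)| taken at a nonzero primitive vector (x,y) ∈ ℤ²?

descent: ρ → (5,2,-5)  [lands on river]
river: ρ → (-5,8,2)
river: ρ → (2,8,-5)
river: ρ → (-5,2,5)
river: ρ → (5,8,-2)
river: ρ → (-2,8,5)
closes: descent 1, river 6
min |a| on river = 2

2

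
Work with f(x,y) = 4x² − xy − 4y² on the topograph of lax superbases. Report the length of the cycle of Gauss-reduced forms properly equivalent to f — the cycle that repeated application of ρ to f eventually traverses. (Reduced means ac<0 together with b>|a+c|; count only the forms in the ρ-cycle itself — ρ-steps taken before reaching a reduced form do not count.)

D = 65, ⌊√D⌋ = 8
descent: ρ → (-4,1,4)  [lands on river]
river: ρ → (4,7,-1)
river: ρ → (-1,7,4)
river: ρ → (4,1,-4)
river: ρ → (-4,7,1)
river: ρ → (1,7,-4)
ρ-cycle length = 6 (tail of 1 descent step not counted)

6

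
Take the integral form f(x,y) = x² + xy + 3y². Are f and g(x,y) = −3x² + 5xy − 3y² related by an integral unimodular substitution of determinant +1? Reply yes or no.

D₁ = -11, D₂ = -11
f: reduced (well bottom): (1,1,3) with a≤c, −a<b≤a
g is negative-definite; reduce −g:
−g: translate: b→1 (≡-5 mod 6), so (3,-5,3)→(3,1,1)
−g: flip: (3,1,1)→(1,-1,3)
−g: translate: b→1 (≡-1 mod 2), so (1,-1,3)→(1,1,3)
−g: reduced (well bottom): (1,1,3) with a≤c, −a<b≤a
flip sign back: reduced form of g is (-1,-1,-3)
reduced forms (1, 1, 3) vs (-1, -1, -3) ⇒ inequivalent

no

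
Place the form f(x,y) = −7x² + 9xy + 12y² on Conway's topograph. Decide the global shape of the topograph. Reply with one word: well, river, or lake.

D = b²−4ac = 9² − 4·(-7)·12 = 417
D > 0 non-square ⇒ indefinite ⇒ periodic river

river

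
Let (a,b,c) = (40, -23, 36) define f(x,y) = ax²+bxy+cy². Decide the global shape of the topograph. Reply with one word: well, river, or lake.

D = b²−4ac = (-23)² − 4·40·36 = -5231
D < 0 ⇒ definite ⇒ every region one sign ⇒ single well

well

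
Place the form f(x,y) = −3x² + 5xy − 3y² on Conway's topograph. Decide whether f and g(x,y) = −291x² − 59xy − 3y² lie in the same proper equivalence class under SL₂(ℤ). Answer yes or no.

D₁ = -11, D₂ = -11
f is negative-definite; reduce −f:
−f: translate: b→1 (≡-5 mod 6), so (3,-5,3)→(3,1,1)
−f: flip: (3,1,1)→(1,-1,3)
−f: translate: b→1 (≡-1 mod 2), so (1,-1,3)→(1,1,3)
−f: reduced (well bottom): (1,1,3) with a≤c, −a<b≤a
flip sign back: reduced form of f is (-1,-1,-3)
g is negative-definite; reduce −g:
−g: flip: (291,59,3)→(3,-59,291)
−g: translate: b→1 (≡-59 mod 6), so (3,-59,291)→(3,1,1)
−g: flip: (3,1,1)→(1,-1,3)
−g: translate: b→1 (≡-1 mod 2), so (1,-1,3)→(1,1,3)
−g: reduced (well bottom): (1,1,3) with a≤c, −a<b≤a
flip sign back: reduced form of g is (-1,-1,-3)
reduced forms (-1, -1, -3) vs (-1, -1, -3) ⇒ equivalent

yes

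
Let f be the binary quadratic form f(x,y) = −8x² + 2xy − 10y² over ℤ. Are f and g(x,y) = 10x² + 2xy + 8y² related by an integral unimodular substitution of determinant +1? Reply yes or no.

D₁ = -316, D₂ = -316
f is negative-definite; reduce −f:
−f: reduced (well bottom): (8,-2,10) with a≤c, −a<b≤a
flip sign back: reduced form of f is (-8,2,-10)
g: flip: (10,2,8)→(8,-2,10)
g: reduced (well bottom): (8,-2,10) with a≤c, −a<b≤a
reduced forms (-8, 2, -10) vs (8, -2, 10) ⇒ inequivalent

no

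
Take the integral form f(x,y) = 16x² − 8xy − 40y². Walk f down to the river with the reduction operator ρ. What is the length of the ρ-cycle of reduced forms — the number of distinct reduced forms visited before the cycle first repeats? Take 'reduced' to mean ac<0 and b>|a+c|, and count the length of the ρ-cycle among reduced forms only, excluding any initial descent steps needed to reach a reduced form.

D = 2624, ⌊√D⌋ = 51
descent: ρ → (-40,8,16)
descent: ρ → (16,24,-32)  [lands on river]
river: ρ → (-32,40,8)
river: ρ → (8,40,-32)
river: ρ → (-32,24,16)
river: ρ → (16,40,-16)
river: ρ → (-16,24,32)
river: ρ → (32,40,-8)
river: ρ → (-8,40,32)
river: ρ → (32,24,-16)
river: ρ → (-16,40,16)
ρ-cycle length = 10 (tail of 2 descent steps not counted)

10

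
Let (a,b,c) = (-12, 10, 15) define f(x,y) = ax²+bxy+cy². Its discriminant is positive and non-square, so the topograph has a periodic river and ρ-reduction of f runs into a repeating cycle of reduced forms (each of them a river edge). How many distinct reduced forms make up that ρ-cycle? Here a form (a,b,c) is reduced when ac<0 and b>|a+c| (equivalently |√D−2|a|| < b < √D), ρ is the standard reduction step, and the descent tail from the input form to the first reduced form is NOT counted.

D = 820, ⌊√D⌋ = 28
river: ρ → (15,20,-7)
river: ρ → (-7,22,12)
river: ρ → (12,26,-3)
river: ρ → (-3,28,3)
river: ρ → (3,26,-12)
river: ρ → (-12,22,7)
river: ρ → (7,20,-15)
river: ρ → (-15,10,12)
river: ρ → (12,14,-13)
river: ρ → (-13,12,13)
river: ρ → (13,14,-12)
river: ρ → (-12,10,15)
ρ-cycle length = 12 (tail of 0 descent steps not counted)

12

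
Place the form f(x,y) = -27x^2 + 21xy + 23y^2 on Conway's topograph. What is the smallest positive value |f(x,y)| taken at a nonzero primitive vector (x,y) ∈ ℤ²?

river: ρ → (23,25,-25)
river: ρ → (-25,25,23)
river: ρ → (23,21,-27)
river: ρ → (-27,33,17)
river: ρ → (17,35,-25)
river: ρ → (-25,15,27)
river: ρ → (27,39,-13)
river: ρ → (-13,39,27)
river: ρ → (27,15,-25)
river: ρ → (-25,35,17)
river: ρ → (17,33,-27)
river: ρ → (-27,21,23)
closes: descent 0, river 12
min |a| on river = 13

13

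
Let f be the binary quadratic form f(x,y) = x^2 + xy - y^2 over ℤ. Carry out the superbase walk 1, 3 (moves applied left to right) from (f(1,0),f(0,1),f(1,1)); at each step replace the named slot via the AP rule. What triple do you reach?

start (1,-1,1) = (f(1,0),f(0,1),f(1,1))
replace slot 1: 2·((-1)+1) − 1 = -1 → (-1,-1,1)
replace slot 3: 2·((-1)+(-1)) − 1 = -5 → (-1,-1,-5)

-1,-1,-5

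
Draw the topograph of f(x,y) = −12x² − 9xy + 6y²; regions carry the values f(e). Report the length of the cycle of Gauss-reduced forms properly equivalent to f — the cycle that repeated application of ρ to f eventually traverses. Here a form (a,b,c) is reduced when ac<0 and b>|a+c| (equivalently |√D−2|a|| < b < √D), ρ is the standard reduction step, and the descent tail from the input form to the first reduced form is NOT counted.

D = 369, ⌊√D⌋ = 19
descent: ρ → (6,9,-12)  [lands on river]
river: ρ → (-12,15,3)
river: ρ → (3,15,-12)
river: ρ → (-12,9,6)
river: ρ → (6,15,-6)
river: ρ → (-6,9,12)
river: ρ → (12,15,-3)
river: ρ → (-3,15,12)
river: ρ → (12,9,-6)
river: ρ → (-6,15,6)
ρ-cycle length = 10 (tail of 1 descent step not counted)

10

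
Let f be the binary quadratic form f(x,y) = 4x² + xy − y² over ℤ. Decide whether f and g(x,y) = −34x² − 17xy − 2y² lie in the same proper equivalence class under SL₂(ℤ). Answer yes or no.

D₁ = 17, D₂ = 17
river cycle of f (length 6): (-1, 3, 2), (2, 1, -2), (-2, 3, 1), (1, 3, -2), (-2, 1, 2), (2, 3, -1)
river cycle of g (length 6): (-2, 1, 2), (2, 3, -1), (-1, 3, 2), (2, 1, -2), (-2, 3, 1), (1, 3, -2)
cycles coincide ⇒ equivalent

yes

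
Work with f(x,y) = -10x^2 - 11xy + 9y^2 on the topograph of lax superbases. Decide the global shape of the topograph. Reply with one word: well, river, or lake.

D = b²−4ac = (-11)² − 4·(-10)·9 = 481
D > 0 non-square ⇒ indefinite ⇒ periodic river

river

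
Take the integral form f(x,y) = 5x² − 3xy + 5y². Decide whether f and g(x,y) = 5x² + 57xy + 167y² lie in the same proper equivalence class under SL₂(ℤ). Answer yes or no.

D₁ = -91, D₂ = -91
f: flip: (5,-3,5)→(5,3,5)
f: reduced (well bottom): (5,3,5) with a≤c, −a<b≤a
g: translate: b→-3 (≡57 mod 10), so (5,57,167)→(5,-3,5)
g: flip: (5,-3,5)→(5,3,5)
g: reduced (well bottom): (5,3,5) with a≤c, −a<b≤a
reduced forms (5, 3, 5) vs (5, 3, 5) ⇒ equivalent

yes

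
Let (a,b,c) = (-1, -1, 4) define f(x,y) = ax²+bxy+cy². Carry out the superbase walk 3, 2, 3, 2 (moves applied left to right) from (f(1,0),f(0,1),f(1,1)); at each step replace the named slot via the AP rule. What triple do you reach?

start (-1,4,2) = (f(1,0),f(0,1),f(1,1))
replace slot 3: 2·((-1)+4) − 2 = 4 → (-1,4,4)
replace slot 2: 2·((-1)+4) − 4 = 2 → (-1,2,4)
replace slot 3: 2·((-1)+2) − 4 = -2 → (-1,2,-2)
replace slot 2: 2·((-1)+(-2)) − 2 = -8 → (-1,-8,-2)

-1,-8,-2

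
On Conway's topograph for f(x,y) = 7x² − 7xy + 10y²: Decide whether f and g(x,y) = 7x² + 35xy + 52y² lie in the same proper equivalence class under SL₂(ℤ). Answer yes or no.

D₁ = -231, D₂ = -231
f: translate: b→7 (≡-7 mod 14), so (7,-7,10)→(7,7,10)
f: reduced (well bottom): (7,7,10) with a≤c, −a<b≤a
g: translate: b→7 (≡35 mod 14), so (7,35,52)→(7,7,10)
g: reduced (well bottom): (7,7,10) with a≤c, −a<b≤a
reduced forms (7, 7, 10) vs (7, 7, 10) ⇒ equivalent

yes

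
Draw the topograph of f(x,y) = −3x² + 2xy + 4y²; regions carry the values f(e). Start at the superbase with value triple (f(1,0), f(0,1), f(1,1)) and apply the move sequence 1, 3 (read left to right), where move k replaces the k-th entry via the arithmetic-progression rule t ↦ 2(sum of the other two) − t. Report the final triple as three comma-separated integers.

start (-3,4,3) = (f(1,0),f(0,1),f(1,1))
replace slot 1: 2·(4+3) − (-3) = 17 → (17,4,3)
replace slot 3: 2·(17+4) − 3 = 39 → (17,4,39)

17,4,39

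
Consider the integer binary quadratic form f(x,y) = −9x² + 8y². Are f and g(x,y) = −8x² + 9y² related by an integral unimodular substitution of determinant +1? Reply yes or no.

D₁ = 288, D₂ = 288
river cycle of f (length 2): (8, 16, -1), (-1, 16, 8)
river cycle of g (length 2): (-8, 16, 1), (1, 16, -8)
cycles differ ⇒ inequivalent

no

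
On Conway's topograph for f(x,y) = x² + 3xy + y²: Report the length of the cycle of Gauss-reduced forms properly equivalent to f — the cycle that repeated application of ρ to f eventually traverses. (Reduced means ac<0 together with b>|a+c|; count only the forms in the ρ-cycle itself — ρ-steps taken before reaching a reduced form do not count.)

D = 5, ⌊√D⌋ = 2
descent: ρ → (1,1,-1)  [lands on river]
river: ρ → (-1,1,1)
ρ-cycle length = 2 (tail of 1 descent step not counted)

2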